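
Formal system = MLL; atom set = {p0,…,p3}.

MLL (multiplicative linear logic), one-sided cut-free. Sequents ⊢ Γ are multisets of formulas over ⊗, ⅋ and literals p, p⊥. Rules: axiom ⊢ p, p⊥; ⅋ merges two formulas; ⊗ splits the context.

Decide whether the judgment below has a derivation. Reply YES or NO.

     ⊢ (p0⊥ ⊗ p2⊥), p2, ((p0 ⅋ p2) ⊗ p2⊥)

Derivation trace:
[⊗]  ⊢ (p0⊥ ⊗ p2⊥), p2, ((p0 ⅋ p2) ⊗ p2⊥)
  [⅋]  ⊢ (p0⊥ ⊗ p2⊥), (p0 ⅋ p2)
    [⊗]  ⊢ p0, p2, (p0⊥ ⊗ p2⊥)
      [Ax]  ⊢ p0, p0⊥
      [Ax]  ⊢ p2, p2⊥
  [Ax]  ⊢ p2, p2⊥

Result: YES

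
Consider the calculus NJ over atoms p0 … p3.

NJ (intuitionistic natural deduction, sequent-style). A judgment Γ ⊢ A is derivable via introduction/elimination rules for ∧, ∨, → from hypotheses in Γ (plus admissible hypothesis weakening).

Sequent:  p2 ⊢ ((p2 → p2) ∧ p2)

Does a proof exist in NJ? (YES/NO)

Derivation trace:
[∧I] p2 ⊢ ((p2 → p2) ∧ p2)
  [→I]  ⊢ (p2 → p2)
    [Ax] p2 ⊢ p2
  [Ax] p2 ⊢ p2

Result: YES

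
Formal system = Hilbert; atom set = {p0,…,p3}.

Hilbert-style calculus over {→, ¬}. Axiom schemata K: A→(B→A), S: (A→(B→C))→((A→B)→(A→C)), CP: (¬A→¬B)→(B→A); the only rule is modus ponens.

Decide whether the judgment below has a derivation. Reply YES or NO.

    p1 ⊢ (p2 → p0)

Truth-table refutation:
  v=0000: Γ:[p1=F] Δ:[(p2 → p0)=T] refutes=False
  v=0001: Γ:[p1=F] Δ:[(p2 → p0)=T] refutes=False
  v=0010: Γ:[p1=F] Δ:[(p2 → p0)=F] refutes=False
  v=0011: Γ:[p1=F] Δ:[(p2 → p0)=F] refutes=False
  v=0100: Γ:[p1=T] Δ:[(p2 → p0)=T] refutes=False
  v=0101: Γ:[p1=T] Δ:[(p2 → p0)=T] refutes=False
  v=0110: Γ:[p1=T] Δ:[(p2 → p0)=F] refutes=True  ← countermodel

Result: NO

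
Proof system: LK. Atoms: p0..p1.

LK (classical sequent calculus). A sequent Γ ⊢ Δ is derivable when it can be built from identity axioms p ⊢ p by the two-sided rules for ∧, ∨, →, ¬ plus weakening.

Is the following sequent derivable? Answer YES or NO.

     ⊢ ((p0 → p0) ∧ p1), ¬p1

Derivation (root first):
[¬R]  ⊢ ((p0 → p0) ∧ p1), ¬p1
  [∧R] p1 ⊢ ((p0 → p0) ∧ p1)
    [→R]  ⊢ (p0 → p0)
      [Ax] p0 ⊢ p0
    [Ax] p1 ⊢ p1

Result: YES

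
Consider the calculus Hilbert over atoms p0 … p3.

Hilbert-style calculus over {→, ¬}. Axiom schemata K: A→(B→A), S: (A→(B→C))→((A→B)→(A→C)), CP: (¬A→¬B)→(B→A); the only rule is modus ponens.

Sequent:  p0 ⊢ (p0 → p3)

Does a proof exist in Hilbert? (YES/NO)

Enumerate valuations to refute Γ ⊢ Δ:
  v=0000: Γ:[p0=F] Δ:[(p0 → p3)=T] refutes=False
  v=0001: Γ:[p0=F] Δ:[(p0 → p3)=T] refutes=False
  v=0010: Γ:[p0=F] Δ:[(p0 → p3)=T] refutes=False
  v=0011: Γ:[p0=F] Δ:[(p0 → p3)=T] refutes=False
  v=0100: Γ:[p0=F] Δ:[(p0 → p3)=T] refutes=False
  v=0101: Γ:[p0=F] Δ:[(p0 → p3)=T] refutes=False
  v=0110: Γ:[p0=F] Δ:[(p0 → p3)=T] refutes=False
  v=0111: Γ:[p0=F] Δ:[(p0 → p3)=T] refutes=False
  v=1000: Γ:[p0=T] Δ:[(p0 → p3)=F] refutes=True  ← countermodel

Result: NO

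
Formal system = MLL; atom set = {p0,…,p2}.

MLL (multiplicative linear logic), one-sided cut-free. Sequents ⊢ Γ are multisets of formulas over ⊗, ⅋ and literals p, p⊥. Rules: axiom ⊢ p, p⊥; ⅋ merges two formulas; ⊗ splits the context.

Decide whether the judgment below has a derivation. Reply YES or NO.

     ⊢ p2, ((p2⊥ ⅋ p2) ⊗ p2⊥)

Derivation (root first):
[⊗]  ⊢ p2, ((p2⊥ ⅋ p2) ⊗ p2⊥)
  [⅋]  ⊢ (p2⊥ ⅋ p2)
    [Ax]  ⊢ p2, p2⊥
  [Ax]  ⊢ p2, p2⊥

Result: YES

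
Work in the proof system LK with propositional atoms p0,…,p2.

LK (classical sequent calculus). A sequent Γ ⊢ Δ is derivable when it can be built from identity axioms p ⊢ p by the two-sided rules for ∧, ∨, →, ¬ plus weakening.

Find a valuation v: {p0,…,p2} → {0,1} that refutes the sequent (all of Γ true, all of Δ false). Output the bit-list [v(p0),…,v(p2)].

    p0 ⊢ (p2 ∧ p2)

Enumerate valuations to refute Γ ⊢ Δ:
  v=000: Γ:[p0=F] Δ:[(p2 ∧ p2)=F] refutes=False
  v=001: Γ:[p0=F] Δ:[(p2 ∧ p2)=T] refutes=False
  v=010: Γ:[p0=F] Δ:[(p2 ∧ p2)=F] refutes=False
  v=011: Γ:[p0=F] Δ:[(p2 ∧ p2)=T] refutes=False
  v=100: Γ:[p0=T] Δ:[(p2 ∧ p2)=F] refutes=True  ← countermodel

Result: [1, 0, 0]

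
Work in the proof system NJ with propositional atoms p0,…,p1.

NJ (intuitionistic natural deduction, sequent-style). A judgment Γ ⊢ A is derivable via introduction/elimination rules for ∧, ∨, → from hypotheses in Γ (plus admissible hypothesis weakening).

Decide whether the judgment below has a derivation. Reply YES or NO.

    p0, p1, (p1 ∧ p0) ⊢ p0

Derivation (root first):
[Wk] p0, p1, (p1 ∧ p0) ⊢ p0
  [Wk] p0, p1 ⊢ p0
    [Ax] p0 ⊢ p0

Result: YES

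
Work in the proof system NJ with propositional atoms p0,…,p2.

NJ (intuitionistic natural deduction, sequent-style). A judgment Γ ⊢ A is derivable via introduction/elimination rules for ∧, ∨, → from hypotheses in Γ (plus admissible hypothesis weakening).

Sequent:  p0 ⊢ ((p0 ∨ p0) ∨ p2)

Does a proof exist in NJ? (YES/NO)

Derivation trace:
[∨I₁] p0 ⊢ ((p0 ∨ p0) ∨ p2)
  [∨I₁] p0 ⊢ (p0 ∨ p0)
    [Ax] p0 ⊢ p0

Result: YES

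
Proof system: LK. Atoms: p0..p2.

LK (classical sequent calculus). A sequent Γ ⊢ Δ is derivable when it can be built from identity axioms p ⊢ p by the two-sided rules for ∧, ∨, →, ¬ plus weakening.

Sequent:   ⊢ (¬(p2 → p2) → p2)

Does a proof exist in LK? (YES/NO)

Proof tree:
[→R]  ⊢ (¬(p2 → p2) → p2)
  [WR] ¬(p2 → p2) ⊢ p2
    [¬L] ¬(p2 → p2) ⊢ 
      [→R]  ⊢ (p2 → p2)
        [Ax] p2 ⊢ p2

Result: YES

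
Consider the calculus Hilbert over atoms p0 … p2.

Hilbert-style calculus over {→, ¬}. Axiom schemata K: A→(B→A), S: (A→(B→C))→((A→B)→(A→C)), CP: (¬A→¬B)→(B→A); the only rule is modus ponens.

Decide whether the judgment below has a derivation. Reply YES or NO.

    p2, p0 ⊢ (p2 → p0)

Derivation trace:
[MP] p2, p0 ⊢ (p2 → p0)
  [K]  ⊢ (p0 → (p2 → p0))
  [MP] p2, p0 ⊢ p0
    [MP] p0 ⊢ (p2 → p0)
      [K]  ⊢ (p0 → (p2 → p0))
      [Hyp] p0 ⊢ p0
    [Hyp] p2 ⊢ p2

Result: YES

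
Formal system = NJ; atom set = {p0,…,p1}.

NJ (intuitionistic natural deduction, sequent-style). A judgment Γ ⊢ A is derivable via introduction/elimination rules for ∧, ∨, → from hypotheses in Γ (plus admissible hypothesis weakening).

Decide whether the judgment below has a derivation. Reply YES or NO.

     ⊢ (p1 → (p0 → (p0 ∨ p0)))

Proof tree:
[→I]  ⊢ (p1 → (p0 → (p0 ∨ p0)))
  [→I] p1 ⊢ (p0 → (p0 ∨ p0))
    [∨I₂] p0, p1 ⊢ (p0 ∨ p0)
      [Wk] p0, p1 ⊢ p0
        [Ax] p0 ⊢ p0

Result: YES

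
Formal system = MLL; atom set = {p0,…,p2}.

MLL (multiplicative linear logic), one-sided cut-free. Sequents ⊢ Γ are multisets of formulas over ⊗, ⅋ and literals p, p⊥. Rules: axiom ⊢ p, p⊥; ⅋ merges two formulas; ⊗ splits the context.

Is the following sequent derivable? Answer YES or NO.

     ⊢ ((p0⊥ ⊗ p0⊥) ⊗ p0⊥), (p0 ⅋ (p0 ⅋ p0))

Proof tree:
[⅋]  ⊢ ((p0⊥ ⊗ p0⊥) ⊗ p0⊥), (p0 ⅋ (p0 ⅋ p0))
  [⅋]  ⊢ p0, ((p0⊥ ⊗ p0⊥) ⊗ p0⊥), (p0 ⅋ p0)
    [⊗]  ⊢ p0, p0, p0, ((p0⊥ ⊗ p0⊥) ⊗ p0⊥)
      [⊗]  ⊢ p0, p0, (p0⊥ ⊗ p0⊥)
        [Ax]  ⊢ p0, p0⊥
        [Ax]  ⊢ p0, p0⊥
      [Ax]  ⊢ p0, p0⊥

Result: YES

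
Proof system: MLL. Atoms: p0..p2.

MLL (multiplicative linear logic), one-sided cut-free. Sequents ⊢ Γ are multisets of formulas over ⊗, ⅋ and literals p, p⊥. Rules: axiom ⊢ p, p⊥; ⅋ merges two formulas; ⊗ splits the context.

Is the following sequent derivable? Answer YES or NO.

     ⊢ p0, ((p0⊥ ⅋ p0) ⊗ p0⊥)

Derivation (root first):
[⊗]  ⊢ p0, ((p0⊥ ⅋ p0) ⊗ p0⊥)
  [⅋]  ⊢ (p0⊥ ⅋ p0)
    [Ax]  ⊢ p0, p0⊥
  [Ax]  ⊢ p0, p0⊥

Result: YES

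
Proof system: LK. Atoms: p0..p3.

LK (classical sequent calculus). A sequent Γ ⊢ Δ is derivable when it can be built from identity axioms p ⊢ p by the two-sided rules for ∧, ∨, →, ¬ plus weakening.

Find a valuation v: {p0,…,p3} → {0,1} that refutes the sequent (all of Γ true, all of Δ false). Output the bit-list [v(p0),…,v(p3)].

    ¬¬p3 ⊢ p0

Enumerate valuations to refute Γ ⊢ Δ:
  v=0000: Γ:[¬¬p3=F] Δ:[p0=F] refutes=False
  v=0001: Γ:[¬¬p3=T] Δ:[p0=F] refutes=True  ← countermodel

Result: [0, 0, 0, 1]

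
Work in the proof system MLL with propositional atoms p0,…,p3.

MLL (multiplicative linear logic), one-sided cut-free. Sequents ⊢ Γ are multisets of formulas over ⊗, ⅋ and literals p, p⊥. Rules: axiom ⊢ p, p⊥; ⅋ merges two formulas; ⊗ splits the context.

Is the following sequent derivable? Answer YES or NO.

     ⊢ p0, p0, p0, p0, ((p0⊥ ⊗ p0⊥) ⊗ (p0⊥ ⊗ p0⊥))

Derivation (root first):
[⊗]  ⊢ p0, p0, p0, p0, ((p0⊥ ⊗ p0⊥) ⊗ (p0⊥ ⊗ p0⊥))
  [⊗]  ⊢ p0, p0, (p0⊥ ⊗ p0⊥)
    [Ax]  ⊢ p0, p0⊥
    [Ax]  ⊢ p0, p0⊥
  [⊗]  ⊢ p0, p0, (p0⊥ ⊗ p0⊥)
    [Ax]  ⊢ p0, p0⊥
    [Ax]  ⊢ p0, p0⊥

Result: YES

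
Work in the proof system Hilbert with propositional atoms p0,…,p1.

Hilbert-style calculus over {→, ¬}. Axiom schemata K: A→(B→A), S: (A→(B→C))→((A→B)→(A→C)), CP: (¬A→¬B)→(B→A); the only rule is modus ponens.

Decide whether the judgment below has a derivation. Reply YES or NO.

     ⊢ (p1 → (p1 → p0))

Truth-table refutation:
  v=00: Γ:[] Δ:[(p1 → (p1 → p0))=T] refutes=False
  v=01: Γ:[] Δ:[(p1 → (p1 → p0))=F] refutes=True  ← countermodel

Result: NO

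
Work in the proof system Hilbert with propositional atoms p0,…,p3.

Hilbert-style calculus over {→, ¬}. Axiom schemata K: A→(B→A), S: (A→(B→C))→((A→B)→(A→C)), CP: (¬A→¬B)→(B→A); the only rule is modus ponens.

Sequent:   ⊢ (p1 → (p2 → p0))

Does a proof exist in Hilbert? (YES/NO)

Truth-table refutation:
  v=0000: Γ:[] Δ:[(p1 → (p2 → p0))=T] refutes=False
  v=0001: Γ:[] Δ:[(p1 → (p2 → p0))=T] refutes=False
  v=0010: Γ:[] Δ:[(p1 → (p2 → p0))=T] refutes=False
  v=0011: Γ:[] Δ:[(p1 → (p2 → p0))=T] refutes=False
  v=0100: Γ:[] Δ:[(p1 → (p2 → p0))=T] refutes=False
  v=0101: Γ:[] Δ:[(p1 → (p2 → p0))=T] refutes=False
  v=0110: Γ:[] Δ:[(p1 → (p2 → p0))=F] refutes=True  ← countermodel

Result: NO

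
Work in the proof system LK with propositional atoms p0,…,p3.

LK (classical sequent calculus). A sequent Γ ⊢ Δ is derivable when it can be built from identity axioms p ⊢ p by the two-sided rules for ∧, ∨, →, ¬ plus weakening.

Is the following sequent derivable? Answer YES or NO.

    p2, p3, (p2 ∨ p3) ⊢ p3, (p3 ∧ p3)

Proof tree:
[∨L] p2, p3, (p2 ∨ p3) ⊢ p3, (p3 ∧ p3)
  [WL] p3, p2 ⊢ p3
    [Ax] p3 ⊢ p3
  [∧R] p2, p3 ⊢ (p3 ∧ p3)
    [WL] p3, p2 ⊢ p3
      [Ax] p3 ⊢ p3
    [WL] p3, p3 ⊢ p3
      [Ax] p3 ⊢ p3

Result: YES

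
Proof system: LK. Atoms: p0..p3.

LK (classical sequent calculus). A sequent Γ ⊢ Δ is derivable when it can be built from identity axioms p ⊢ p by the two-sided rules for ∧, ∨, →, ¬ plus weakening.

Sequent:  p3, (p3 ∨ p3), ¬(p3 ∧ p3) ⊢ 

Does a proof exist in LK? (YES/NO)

Proof tree:
[¬L] p3, (p3 ∨ p3), ¬(p3 ∧ p3) ⊢ 
  [∧R] p3, (p3 ∨ p3) ⊢ (p3 ∧ p3)
    [∨L] (p3 ∨ p3) ⊢ p3
      [Ax] p3 ⊢ p3
      [Ax] p3 ⊢ p3
    [Ax] p3 ⊢ p3

Result: YES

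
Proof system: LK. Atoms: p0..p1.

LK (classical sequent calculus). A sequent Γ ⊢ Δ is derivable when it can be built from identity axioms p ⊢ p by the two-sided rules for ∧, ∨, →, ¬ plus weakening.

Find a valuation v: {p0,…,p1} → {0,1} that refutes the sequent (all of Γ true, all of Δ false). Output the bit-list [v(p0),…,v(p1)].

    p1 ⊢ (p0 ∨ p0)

Search for a countermodel by truth-table:
  v=00: Γ:[p1=F] Δ:[(p0 ∨ p0)=F] refutes=False
  v=01: Γ:[p1=T] Δ:[(p0 ∨ p0)=F] refutes=True  ← countermodel

Result: [0, 1]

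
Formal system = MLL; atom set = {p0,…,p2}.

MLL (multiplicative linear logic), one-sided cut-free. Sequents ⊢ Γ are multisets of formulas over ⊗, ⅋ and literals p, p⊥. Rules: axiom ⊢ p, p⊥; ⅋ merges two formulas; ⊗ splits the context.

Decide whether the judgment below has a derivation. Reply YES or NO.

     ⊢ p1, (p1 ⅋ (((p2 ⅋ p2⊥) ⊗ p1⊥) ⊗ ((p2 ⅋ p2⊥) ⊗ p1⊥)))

Derivation (root first):
[⅋]  ⊢ p1, (p1 ⅋ (((p2 ⅋ p2⊥) ⊗ p1⊥) ⊗ ((p2 ⅋ p2⊥) ⊗ p1⊥)))
  [⊗]  ⊢ p1, p1, (((p2 ⅋ p2⊥) ⊗ p1⊥) ⊗ ((p2 ⅋ p2⊥) ⊗ p1⊥))
    [⊗]  ⊢ p1, ((p2 ⅋ p2⊥) ⊗ p1⊥)
      [⅋]  ⊢ (p2 ⅋ p2⊥)
        [Ax]  ⊢ p2, p2⊥
      [Ax]  ⊢ p1, p1⊥
    [⊗]  ⊢ p1, ((p2 ⅋ p2⊥) ⊗ p1⊥)
      [⅋]  ⊢ (p2 ⅋ p2⊥)
        [Ax]  ⊢ p2, p2⊥
      [Ax]  ⊢ p1, p1⊥

Result: YES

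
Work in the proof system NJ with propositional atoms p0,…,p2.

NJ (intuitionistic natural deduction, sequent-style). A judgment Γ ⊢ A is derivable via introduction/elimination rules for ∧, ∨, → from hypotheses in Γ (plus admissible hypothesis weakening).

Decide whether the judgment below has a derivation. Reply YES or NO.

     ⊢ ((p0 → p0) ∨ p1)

Proof tree:
[∨I₁]  ⊢ ((p0 → p0) ∨ p1)
  [→I]  ⊢ (p0 → p0)
    [Ax] p0 ⊢ p0

Result: YES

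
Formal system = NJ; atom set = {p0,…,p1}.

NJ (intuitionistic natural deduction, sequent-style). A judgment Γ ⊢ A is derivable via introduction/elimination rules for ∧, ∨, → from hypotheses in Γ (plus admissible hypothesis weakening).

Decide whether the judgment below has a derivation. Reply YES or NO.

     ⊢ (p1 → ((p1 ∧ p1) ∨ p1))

Derivation (root first):
[→I]  ⊢ (p1 → ((p1 ∧ p1) ∨ p1))
  [∨I₁] p1 ⊢ ((p1 ∧ p1) ∨ p1)
    [∧I] p1 ⊢ (p1 ∧ p1)
      [Ax] p1 ⊢ p1
      [Ax] p1 ⊢ p1

Result: YES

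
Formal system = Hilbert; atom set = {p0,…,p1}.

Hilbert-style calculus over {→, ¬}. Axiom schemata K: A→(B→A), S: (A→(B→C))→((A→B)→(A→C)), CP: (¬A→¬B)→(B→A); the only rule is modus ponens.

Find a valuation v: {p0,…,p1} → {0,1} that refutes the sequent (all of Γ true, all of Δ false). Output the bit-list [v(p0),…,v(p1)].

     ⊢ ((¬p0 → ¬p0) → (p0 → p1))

Search for a countermodel by truth-table:
  v=00: Γ:[] Δ:[((¬p0 → ¬p0) → (p0 → p1))=T] refutes=False
  v=01: Γ:[] Δ:[((¬p0 → ¬p0) → (p0 → p1))=T] refutes=False
  v=10: Γ:[] Δ:[((¬p0 → ¬p0) → (p0 → p1))=F] refutes=True  ← countermodel

Result: [1, 0]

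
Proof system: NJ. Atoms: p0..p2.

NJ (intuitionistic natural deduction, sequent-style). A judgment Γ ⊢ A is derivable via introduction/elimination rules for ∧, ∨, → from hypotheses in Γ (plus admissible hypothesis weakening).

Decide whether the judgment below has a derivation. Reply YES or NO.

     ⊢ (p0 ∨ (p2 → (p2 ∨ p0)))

Proof tree:
[∨I₂]  ⊢ (p0 ∨ (p2 → (p2 ∨ p0)))
  [→I]  ⊢ (p2 → (p2 ∨ p0))
    [∨I₁] p2 ⊢ (p2 ∨ p0)
      [Ax] p2 ⊢ p2

Result: YES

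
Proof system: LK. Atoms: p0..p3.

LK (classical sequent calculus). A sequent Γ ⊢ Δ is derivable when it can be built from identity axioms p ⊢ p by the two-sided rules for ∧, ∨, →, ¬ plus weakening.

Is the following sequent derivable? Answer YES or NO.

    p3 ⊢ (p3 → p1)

Search for a countermodel by truth-table:
  v=0000: Γ:[p3=F] Δ:[(p3 → p1)=T] refutes=False
  v=0001: Γ:[p3=T] Δ:[(p3 → p1)=F] refutes=True  ← countermodel

Result: NO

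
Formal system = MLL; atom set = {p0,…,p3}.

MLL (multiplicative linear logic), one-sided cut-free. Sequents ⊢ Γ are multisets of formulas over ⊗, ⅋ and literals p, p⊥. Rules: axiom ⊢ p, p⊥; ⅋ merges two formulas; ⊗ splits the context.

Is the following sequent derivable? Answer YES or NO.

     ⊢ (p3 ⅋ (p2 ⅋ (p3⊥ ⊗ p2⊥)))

Derivation trace:
[⅋]  ⊢ (p3 ⅋ (p2 ⅋ (p3⊥ ⊗ p2⊥)))
  [⅋]  ⊢ p3, (p2 ⅋ (p3⊥ ⊗ p2⊥))
    [⊗]  ⊢ p3, p2, (p3⊥ ⊗ p2⊥)
      [Ax]  ⊢ p3, p3⊥
      [Ax]  ⊢ p2, p2⊥

Result: YES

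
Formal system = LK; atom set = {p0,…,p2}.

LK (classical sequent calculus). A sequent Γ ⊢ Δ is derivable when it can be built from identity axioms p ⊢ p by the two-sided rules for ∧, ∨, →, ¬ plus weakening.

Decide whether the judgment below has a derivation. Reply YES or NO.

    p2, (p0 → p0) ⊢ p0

Truth-table refutation:
  v=000: Γ:[p2=F, (p0 → p0)=T] Δ:[p0=F] refutes=False
  v=001: Γ:[p2=T, (p0 → p0)=T] Δ:[p0=F] refutes=True  ← countermodel

Result: NO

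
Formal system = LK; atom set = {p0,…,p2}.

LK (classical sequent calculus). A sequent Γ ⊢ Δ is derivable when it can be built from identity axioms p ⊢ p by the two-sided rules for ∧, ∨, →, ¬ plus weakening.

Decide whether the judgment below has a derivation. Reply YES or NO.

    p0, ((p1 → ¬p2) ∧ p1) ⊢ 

Enumerate valuations to refute Γ ⊢ Δ:
  v=000: Γ:[p0=F, ((p1 → ¬p2) ∧ p1)=F] Δ:[] refutes=False
  v=001: Γ:[p0=F, ((p1 → ¬p2) ∧ p1)=F] Δ:[] refutes=False
  v=010: Γ:[p0=F, ((p1 → ¬p2) ∧ p1)=T] Δ:[] refutes=False
  v=011: Γ:[p0=F, ((p1 → ¬p2) ∧ p1)=F] Δ:[] refutes=False
  v=100: Γ:[p0=T, ((p1 → ¬p2) ∧ p1)=F] Δ:[] refutes=False
  v=101: Γ:[p0=T, ((p1 → ¬p2) ∧ p1)=F] Δ:[] refutes=False
  v=110: Γ:[p0=T, ((p1 → ¬p2) ∧ p1)=T] Δ:[] refutes=True  ← countermodel

Result: NO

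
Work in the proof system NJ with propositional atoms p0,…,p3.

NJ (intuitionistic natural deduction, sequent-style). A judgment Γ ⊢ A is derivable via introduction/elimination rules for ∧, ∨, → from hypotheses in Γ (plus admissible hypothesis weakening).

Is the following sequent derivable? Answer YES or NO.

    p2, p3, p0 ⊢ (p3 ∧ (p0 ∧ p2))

Derivation trace:
[∧I] p2, p3, p0 ⊢ (p3 ∧ (p0 ∧ p2))
  [Ax] p3 ⊢ p3
  [∧I] p2, p0 ⊢ (p0 ∧ p2)
    [Ax] p0 ⊢ p0
    [Ax] p2 ⊢ p2

Result: YES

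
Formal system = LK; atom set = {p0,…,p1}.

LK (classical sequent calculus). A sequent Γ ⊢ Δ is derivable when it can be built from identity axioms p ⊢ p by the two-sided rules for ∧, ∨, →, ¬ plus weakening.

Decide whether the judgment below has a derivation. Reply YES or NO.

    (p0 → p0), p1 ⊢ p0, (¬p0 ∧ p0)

Enumerate valuations to refute Γ ⊢ Δ:
  v=00: Γ:[(p0 → p0)=T, p1=F] Δ:[p0=F, (¬p0 ∧ p0)=F] refutes=False
  v=01: Γ:[(p0 → p0)=T, p1=T] Δ:[p0=F, (¬p0 ∧ p0)=F] refutes=True  ← countermodel

Result: NO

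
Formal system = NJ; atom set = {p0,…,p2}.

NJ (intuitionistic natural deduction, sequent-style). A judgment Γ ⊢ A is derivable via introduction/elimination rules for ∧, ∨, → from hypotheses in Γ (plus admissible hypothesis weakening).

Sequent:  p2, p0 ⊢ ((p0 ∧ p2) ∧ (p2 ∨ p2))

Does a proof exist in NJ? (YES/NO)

Proof tree:
[∧I] p2, p0 ⊢ ((p0 ∧ p2) ∧ (p2 ∨ p2))
  [∧I] p2, p0 ⊢ (p0 ∧ p2)
    [Ax] p0 ⊢ p0
    [Ax] p2 ⊢ p2
  [∨I₁] p2 ⊢ (p2 ∨ p2)
    [Ax] p2 ⊢ p2

Result: YES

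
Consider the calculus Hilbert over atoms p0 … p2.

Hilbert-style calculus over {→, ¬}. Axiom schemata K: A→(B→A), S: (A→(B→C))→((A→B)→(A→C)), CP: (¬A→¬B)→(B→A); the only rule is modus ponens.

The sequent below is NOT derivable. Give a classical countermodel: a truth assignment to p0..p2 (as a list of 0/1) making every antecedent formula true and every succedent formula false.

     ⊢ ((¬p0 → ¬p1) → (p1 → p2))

Truth-table refutation:
  v=000: Γ:[] Δ:[((¬p0 → ¬p1) → (p1 → p2))=T] refutes=False
  v=001: Γ:[] Δ:[((¬p0 → ¬p1) → (p1 → p2))=T] refutes=False
  v=010: Γ:[] Δ:[((¬p0 → ¬p1) → (p1 → p2))=T] refutes=False
  v=011: Γ:[] Δ:[((¬p0 → ¬p1) → (p1 → p2))=T] refutes=False
  v=100: Γ:[] Δ:[((¬p0 → ¬p1) → (p1 → p2))=T] refutes=False
  v=101: Γ:[] Δ:[((¬p0 → ¬p1) → (p1 → p2))=T] refutes=False
  v=110: Γ:[] Δ:[((¬p0 → ¬p1) → (p1 → p2))=F] refutes=True  ← countermodel

Result: [1, 1, 0]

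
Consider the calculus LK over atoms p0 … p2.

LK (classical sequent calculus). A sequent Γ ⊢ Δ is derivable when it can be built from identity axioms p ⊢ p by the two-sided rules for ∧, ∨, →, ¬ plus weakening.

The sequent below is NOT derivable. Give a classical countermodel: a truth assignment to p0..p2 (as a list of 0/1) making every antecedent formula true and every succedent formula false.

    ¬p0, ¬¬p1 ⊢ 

Search for a countermodel by truth-table:
  v=000: Γ:[¬p0=T, ¬¬p1=F] Δ:[] refutes=False
  v=001: Γ:[¬p0=T, ¬¬p1=F] Δ:[] refutes=False
  v=010: Γ:[¬p0=T, ¬¬p1=T] Δ:[] refutes=True  ← countermodel

Result: [0, 1, 0]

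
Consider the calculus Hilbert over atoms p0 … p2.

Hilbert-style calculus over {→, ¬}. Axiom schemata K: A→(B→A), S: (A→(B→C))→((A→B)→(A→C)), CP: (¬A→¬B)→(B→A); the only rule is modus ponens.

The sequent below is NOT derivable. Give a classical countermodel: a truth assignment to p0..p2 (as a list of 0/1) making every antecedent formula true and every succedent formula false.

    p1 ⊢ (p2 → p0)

Enumerate valuations to refute Γ ⊢ Δ:
  v=000: Γ:[p1=F] Δ:[(p2 → p0)=T] refutes=False
  v=001: Γ:[p1=F] Δ:[(p2 → p0)=F] refutes=False
  v=010: Γ:[p1=T] Δ:[(p2 → p0)=T] refutes=False
  v=011: Γ:[p1=T] Δ:[(p2 → p0)=F] refutes=True  ← countermodel

Result: [0, 1, 1]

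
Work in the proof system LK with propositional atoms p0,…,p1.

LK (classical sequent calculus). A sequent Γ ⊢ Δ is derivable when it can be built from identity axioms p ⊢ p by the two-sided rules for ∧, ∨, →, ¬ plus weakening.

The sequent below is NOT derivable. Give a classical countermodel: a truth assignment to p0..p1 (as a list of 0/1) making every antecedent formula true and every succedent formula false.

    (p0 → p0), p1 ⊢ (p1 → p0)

Truth-table refutation:
  v=00: Γ:[(p0 → p0)=T, p1=F] Δ:[(p1 → p0)=T] refutes=False
  v=01: Γ:[(p0 → p0)=T, p1=T] Δ:[(p1 → p0)=F] refutes=True  ← countermodel

Result: [0, 1]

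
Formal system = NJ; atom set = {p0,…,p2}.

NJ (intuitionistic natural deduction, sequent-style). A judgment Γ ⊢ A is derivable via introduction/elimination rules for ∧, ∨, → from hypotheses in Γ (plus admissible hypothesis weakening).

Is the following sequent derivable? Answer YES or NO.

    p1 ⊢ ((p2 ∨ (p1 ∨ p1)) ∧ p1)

Proof tree:
[∧I] p1 ⊢ ((p2 ∨ (p1 ∨ p1)) ∧ p1)
  [∨I₂] p1 ⊢ (p2 ∨ (p1 ∨ p1))
    [∨I₂] p1 ⊢ (p1 ∨ p1)
      [Ax] p1 ⊢ p1
  [Ax] p1 ⊢ p1

Result: YES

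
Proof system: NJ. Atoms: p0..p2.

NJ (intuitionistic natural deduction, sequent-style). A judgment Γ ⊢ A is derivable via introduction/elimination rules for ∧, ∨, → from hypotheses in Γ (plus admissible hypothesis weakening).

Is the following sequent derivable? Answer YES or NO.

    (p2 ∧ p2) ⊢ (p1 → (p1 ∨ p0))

Derivation (root first):
[Wk] (p2 ∧ p2) ⊢ (p1 → (p1 ∨ p0))
  [→I]  ⊢ (p1 → (p1 ∨ p0))
    [∨I₁] p1 ⊢ (p1 ∨ p0)
      [Ax] p1 ⊢ p1

Result: YES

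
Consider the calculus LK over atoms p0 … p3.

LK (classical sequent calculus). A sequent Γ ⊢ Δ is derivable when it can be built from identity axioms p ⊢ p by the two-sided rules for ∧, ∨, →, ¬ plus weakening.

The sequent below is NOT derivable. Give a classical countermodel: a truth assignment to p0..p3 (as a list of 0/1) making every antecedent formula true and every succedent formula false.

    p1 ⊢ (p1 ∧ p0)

Search for a countermodel by truth-table:
  v=0000: Γ:[p1=F] Δ:[(p1 ∧ p0)=F] refutes=False
  v=0001: Γ:[p1=F] Δ:[(p1 ∧ p0)=F] refutes=False
  v=0010: Γ:[p1=F] Δ:[(p1 ∧ p0)=F] refutes=False
  v=0011: Γ:[p1=F] Δ:[(p1 ∧ p0)=F] refutes=False
  v=0100: Γ:[p1=T] Δ:[(p1 ∧ p0)=F] refutes=True  ← countermodel

Result: [0, 1, 0, 0]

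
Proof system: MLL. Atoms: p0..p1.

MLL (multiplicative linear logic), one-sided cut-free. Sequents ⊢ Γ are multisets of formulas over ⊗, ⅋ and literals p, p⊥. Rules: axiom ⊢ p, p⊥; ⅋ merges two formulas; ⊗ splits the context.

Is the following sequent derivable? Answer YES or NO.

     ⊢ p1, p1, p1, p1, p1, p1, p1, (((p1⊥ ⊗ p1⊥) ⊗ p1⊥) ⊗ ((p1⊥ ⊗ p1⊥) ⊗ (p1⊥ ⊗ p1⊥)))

Derivation (root first):
[⊗]  ⊢ p1, p1, p1, p1, p1, p1, p1, (((p1⊥ ⊗ p1⊥) ⊗ p1⊥) ⊗ ((p1⊥ ⊗ p1⊥) ⊗ (p1⊥ ⊗ p1⊥)))
  [⊗]  ⊢ p1, p1, p1, ((p1⊥ ⊗ p1⊥) ⊗ p1⊥)
    [⊗]  ⊢ p1, p1, (p1⊥ ⊗ p1⊥)
      [Ax]  ⊢ p1, p1⊥
      [Ax]  ⊢ p1, p1⊥
    [Ax]  ⊢ p1, p1⊥
  [⊗]  ⊢ p1, p1, p1, p1, ((p1⊥ ⊗ p1⊥) ⊗ (p1⊥ ⊗ p1⊥))
    [⊗]  ⊢ p1, p1, (p1⊥ ⊗ p1⊥)
      [Ax]  ⊢ p1, p1⊥
      [Ax]  ⊢ p1, p1⊥
    [⊗]  ⊢ p1, p1, (p1⊥ ⊗ p1⊥)
      [Ax]  ⊢ p1, p1⊥
      [Ax]  ⊢ p1, p1⊥

Result: YES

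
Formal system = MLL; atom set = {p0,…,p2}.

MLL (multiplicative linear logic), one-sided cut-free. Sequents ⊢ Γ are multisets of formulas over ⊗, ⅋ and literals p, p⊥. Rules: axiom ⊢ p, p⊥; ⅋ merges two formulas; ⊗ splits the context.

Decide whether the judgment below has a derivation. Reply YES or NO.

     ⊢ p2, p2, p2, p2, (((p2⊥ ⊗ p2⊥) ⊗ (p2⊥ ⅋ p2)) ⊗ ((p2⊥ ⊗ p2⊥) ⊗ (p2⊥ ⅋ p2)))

Derivation (root first):
[⊗]  ⊢ p2, p2, p2, p2, (((p2⊥ ⊗ p2⊥) ⊗ (p2⊥ ⅋ p2)) ⊗ ((p2⊥ ⊗ p2⊥) ⊗ (p2⊥ ⅋ p2)))
  [⊗]  ⊢ p2, p2, ((p2⊥ ⊗ p2⊥) ⊗ (p2⊥ ⅋ p2))
    [⊗]  ⊢ p2, p2, (p2⊥ ⊗ p2⊥)
      [Ax]  ⊢ p2, p2⊥
      [Ax]  ⊢ p2, p2⊥
    [⅋]  ⊢ (p2⊥ ⅋ p2)
      [Ax]  ⊢ p2, p2⊥
  [⊗]  ⊢ p2, p2, ((p2⊥ ⊗ p2⊥) ⊗ (p2⊥ ⅋ p2))
    [⊗]  ⊢ p2, p2, (p2⊥ ⊗ p2⊥)
      [Ax]  ⊢ p2, p2⊥
      [Ax]  ⊢ p2, p2⊥
    [⅋]  ⊢ (p2⊥ ⅋ p2)
      [Ax]  ⊢ p2, p2⊥

Result: YES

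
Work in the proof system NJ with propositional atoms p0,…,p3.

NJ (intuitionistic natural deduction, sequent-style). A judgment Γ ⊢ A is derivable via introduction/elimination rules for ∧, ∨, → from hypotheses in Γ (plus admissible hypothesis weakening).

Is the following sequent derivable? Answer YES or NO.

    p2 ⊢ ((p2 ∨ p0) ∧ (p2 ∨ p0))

Derivation trace:
[∧I] p2 ⊢ ((p2 ∨ p0) ∧ (p2 ∨ p0))
  [∨I₁] p2 ⊢ (p2 ∨ p0)
    [Ax] p2 ⊢ p2
  [∨I₁] p2 ⊢ (p2 ∨ p0)
    [Ax] p2 ⊢ p2

Result: YES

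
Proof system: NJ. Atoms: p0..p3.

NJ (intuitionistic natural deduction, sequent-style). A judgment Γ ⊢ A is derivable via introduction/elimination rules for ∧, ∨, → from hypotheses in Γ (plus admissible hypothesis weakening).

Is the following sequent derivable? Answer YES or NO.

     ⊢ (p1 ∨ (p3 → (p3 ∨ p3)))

Proof tree:
[∨I₂]  ⊢ (p1 ∨ (p3 → (p3 ∨ p3)))
  [→I]  ⊢ (p3 → (p3 ∨ p3))
    [∨I₁] p3 ⊢ (p3 ∨ p3)
      [Ax] p3 ⊢ p3

Result: YES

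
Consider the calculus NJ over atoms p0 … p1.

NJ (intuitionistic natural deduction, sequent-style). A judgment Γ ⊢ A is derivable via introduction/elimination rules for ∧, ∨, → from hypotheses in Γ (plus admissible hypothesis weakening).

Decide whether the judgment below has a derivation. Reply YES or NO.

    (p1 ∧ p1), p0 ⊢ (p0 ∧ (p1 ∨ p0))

Derivation trace:
[∧I] (p1 ∧ p1), p0 ⊢ (p0 ∧ (p1 ∨ p0))
  [Ax] p0 ⊢ p0
  [Wk] p0, (p1 ∧ p1) ⊢ (p1 ∨ p0)
    [∨I₂] p0 ⊢ (p1 ∨ p0)
      [Ax] p0 ⊢ p0

Result: YES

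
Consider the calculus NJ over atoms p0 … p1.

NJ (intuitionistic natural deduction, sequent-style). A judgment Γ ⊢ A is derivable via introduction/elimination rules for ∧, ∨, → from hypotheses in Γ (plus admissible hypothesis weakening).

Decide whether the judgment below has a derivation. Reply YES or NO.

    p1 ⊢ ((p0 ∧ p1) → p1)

Derivation trace:
[→I] p1 ⊢ ((p0 ∧ p1) → p1)
  [Wk] p1, (p0 ∧ p1) ⊢ p1
    [Ax] p1 ⊢ p1

Result: YES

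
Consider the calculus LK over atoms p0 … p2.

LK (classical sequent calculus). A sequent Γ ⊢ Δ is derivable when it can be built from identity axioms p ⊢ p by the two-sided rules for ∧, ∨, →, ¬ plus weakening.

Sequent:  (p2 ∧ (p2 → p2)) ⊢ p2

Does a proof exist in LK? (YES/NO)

Derivation (root first):
[∧L] (p2 ∧ (p2 → p2)) ⊢ p2
  [→L] p2, (p2 → p2) ⊢ p2
    [Ax] p2 ⊢ p2
    [Ax] p2 ⊢ p2

Result: YES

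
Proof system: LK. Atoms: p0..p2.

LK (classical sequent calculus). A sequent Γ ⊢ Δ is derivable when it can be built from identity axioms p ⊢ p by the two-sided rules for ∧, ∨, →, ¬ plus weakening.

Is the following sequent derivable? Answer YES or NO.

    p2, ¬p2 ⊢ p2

Derivation trace:
[WR] p2, ¬p2 ⊢ p2
  [¬L] p2, ¬p2 ⊢ 
    [Ax] p2 ⊢ p2

Result: YES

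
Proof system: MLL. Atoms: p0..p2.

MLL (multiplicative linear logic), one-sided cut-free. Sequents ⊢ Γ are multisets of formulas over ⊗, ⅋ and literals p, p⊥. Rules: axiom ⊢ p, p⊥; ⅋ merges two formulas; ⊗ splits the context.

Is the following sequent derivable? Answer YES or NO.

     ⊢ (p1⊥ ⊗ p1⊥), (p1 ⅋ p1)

Derivation trace:
[⅋]  ⊢ (p1⊥ ⊗ p1⊥), (p1 ⅋ p1)
  [⊗]  ⊢ p1, p1, (p1⊥ ⊗ p1⊥)
    [Ax]  ⊢ p1, p1⊥
    [Ax]  ⊢ p1, p1⊥

Result: YES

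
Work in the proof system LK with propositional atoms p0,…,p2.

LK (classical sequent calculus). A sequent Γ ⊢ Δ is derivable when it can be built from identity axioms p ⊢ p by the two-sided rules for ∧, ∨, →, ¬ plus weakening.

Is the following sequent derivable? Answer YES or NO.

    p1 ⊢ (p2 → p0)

Truth-table refutation:
  v=000: Γ:[p1=F] Δ:[(p2 → p0)=T] refutes=False
  v=001: Γ:[p1=F] Δ:[(p2 → p0)=F] refutes=False
  v=010: Γ:[p1=T] Δ:[(p2 → p0)=T] refutes=False
  v=011: Γ:[p1=T] Δ:[(p2 → p0)=F] refutes=True  ← countermodel

Result: NO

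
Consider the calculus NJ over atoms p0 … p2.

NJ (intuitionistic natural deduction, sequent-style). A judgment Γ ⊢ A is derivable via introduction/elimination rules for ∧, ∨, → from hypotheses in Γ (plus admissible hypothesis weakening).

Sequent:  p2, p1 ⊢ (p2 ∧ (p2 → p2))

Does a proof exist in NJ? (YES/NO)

Derivation (root first):
[Wk] p2, p1 ⊢ (p2 ∧ (p2 → p2))
  [∧I] p2 ⊢ (p2 ∧ (p2 → p2))
    [Ax] p2 ⊢ p2
    [→I]  ⊢ (p2 → p2)
      [Ax] p2 ⊢ p2

Result: YES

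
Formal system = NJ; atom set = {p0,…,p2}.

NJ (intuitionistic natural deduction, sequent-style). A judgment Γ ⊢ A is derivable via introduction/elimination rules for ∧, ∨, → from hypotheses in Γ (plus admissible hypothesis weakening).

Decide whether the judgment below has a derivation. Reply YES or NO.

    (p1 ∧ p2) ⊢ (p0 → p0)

Derivation (root first):
[→I] (p1 ∧ p2) ⊢ (p0 → p0)
  [Wk] p0, (p1 ∧ p2) ⊢ p0
    [Ax] p0 ⊢ p0

Result: YES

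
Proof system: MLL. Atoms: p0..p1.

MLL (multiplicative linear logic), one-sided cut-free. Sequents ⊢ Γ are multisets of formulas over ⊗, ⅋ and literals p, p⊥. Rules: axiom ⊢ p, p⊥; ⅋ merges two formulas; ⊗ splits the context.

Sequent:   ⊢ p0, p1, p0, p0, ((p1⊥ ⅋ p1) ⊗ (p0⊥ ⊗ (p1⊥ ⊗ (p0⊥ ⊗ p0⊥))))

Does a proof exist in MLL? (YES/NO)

Derivation (root first):
[⊗]  ⊢ p0, p1, p0, p0, ((p1⊥ ⅋ p1) ⊗ (p0⊥ ⊗ (p1⊥ ⊗ (p0⊥ ⊗ p0⊥))))
  [⅋]  ⊢ (p1⊥ ⅋ p1)
    [Ax]  ⊢ p1, p1⊥
  [⊗]  ⊢ p0, p1, p0, p0, (p0⊥ ⊗ (p1⊥ ⊗ (p0⊥ ⊗ p0⊥)))
    [Ax]  ⊢ p0, p0⊥
    [⊗]  ⊢ p1, p0, p0, (p1⊥ ⊗ (p0⊥ ⊗ p0⊥))
      [Ax]  ⊢ p1, p1⊥
      [⊗]  ⊢ p0, p0, (p0⊥ ⊗ p0⊥)
        [Ax]  ⊢ p0, p0⊥
        [Ax]  ⊢ p0, p0⊥

Result: YES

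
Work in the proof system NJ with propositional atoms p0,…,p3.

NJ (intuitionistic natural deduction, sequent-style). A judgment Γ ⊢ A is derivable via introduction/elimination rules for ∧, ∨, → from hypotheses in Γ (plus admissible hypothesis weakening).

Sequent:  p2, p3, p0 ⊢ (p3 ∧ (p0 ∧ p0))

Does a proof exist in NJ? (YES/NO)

Derivation (root first):
[∧I] p2, p3, p0 ⊢ (p3 ∧ (p0 ∧ p0))
  [Wk] p3, p2 ⊢ p3
    [Ax] p3 ⊢ p3
  [∧I] p0 ⊢ (p0 ∧ p0)
    [Ax] p0 ⊢ p0
    [Ax] p0 ⊢ p0

Result: YES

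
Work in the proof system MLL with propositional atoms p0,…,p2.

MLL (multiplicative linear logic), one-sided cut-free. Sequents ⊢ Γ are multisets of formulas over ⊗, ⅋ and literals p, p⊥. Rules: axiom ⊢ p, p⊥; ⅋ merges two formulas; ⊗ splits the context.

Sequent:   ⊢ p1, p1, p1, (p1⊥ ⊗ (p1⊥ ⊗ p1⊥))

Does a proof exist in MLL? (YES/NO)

Derivation (root first):
[⊗]  ⊢ p1, p1, p1, (p1⊥ ⊗ (p1⊥ ⊗ p1⊥))
  [Ax]  ⊢ p1, p1⊥
  [⊗]  ⊢ p1, p1, (p1⊥ ⊗ p1⊥)
    [Ax]  ⊢ p1, p1⊥
    [Ax]  ⊢ p1, p1⊥

Result: YES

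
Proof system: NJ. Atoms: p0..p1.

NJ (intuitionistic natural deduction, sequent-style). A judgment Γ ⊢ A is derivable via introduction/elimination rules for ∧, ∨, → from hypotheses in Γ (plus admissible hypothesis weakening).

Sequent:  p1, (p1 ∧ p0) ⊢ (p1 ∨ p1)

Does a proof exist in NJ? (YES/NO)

Derivation trace:
[∨I₁] p1, (p1 ∧ p0) ⊢ (p1 ∨ p1)
  [Wk] p1, (p1 ∧ p0) ⊢ p1
    [Ax] p1 ⊢ p1

Result: YES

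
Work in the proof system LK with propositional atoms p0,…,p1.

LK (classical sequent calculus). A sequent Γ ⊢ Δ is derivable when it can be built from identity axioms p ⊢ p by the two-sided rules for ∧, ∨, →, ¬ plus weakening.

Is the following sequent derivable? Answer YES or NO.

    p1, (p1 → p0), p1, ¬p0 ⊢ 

Derivation (root first):
[¬L] p1, (p1 → p0), p1, ¬p0 ⊢ 
  [WL] p1, (p1 → p0), p1 ⊢ p0
    [→L] p1, (p1 → p0) ⊢ p0
      [Ax] p1 ⊢ p1
      [Ax] p0 ⊢ p0

Result: YES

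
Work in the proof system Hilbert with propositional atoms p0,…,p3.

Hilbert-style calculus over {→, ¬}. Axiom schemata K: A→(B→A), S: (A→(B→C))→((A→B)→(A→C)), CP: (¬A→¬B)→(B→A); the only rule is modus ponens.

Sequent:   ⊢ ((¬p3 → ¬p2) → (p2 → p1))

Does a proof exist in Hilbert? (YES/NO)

Search for a countermodel by truth-table:
  v=0000: Γ:[] Δ:[((¬p3 → ¬p2) → (p2 → p1))=T] refutes=False
  v=0001: Γ:[] Δ:[((¬p3 → ¬p2) → (p2 → p1))=T] refutes=False
  v=0010: Γ:[] Δ:[((¬p3 → ¬p2) → (p2 → p1))=T] refutes=False
  v=0011: Γ:[] Δ:[((¬p3 → ¬p2) → (p2 → p1))=F] refutes=True  ← countermodel

Result: NO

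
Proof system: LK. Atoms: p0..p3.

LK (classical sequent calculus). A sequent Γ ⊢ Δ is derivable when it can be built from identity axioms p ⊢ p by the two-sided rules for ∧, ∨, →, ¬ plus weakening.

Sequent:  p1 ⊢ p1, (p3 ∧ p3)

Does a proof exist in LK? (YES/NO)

Derivation trace:
[∧R] p1 ⊢ p1, (p3 ∧ p3)
  [WR] p1 ⊢ p1, p3
    [Ax] p1 ⊢ p1
  [WR] p1 ⊢ p1, p3
    [Ax] p1 ⊢ p1

Result: YES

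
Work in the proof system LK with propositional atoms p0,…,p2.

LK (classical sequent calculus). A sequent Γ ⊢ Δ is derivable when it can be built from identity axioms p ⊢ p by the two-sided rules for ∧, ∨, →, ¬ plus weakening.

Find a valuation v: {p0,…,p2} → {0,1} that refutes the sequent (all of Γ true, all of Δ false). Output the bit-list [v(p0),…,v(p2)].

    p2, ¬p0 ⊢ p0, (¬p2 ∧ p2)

Truth-table refutation:
  v=000: Γ:[p2=F, ¬p0=T] Δ:[p0=F, (¬p2 ∧ p2)=F] refutes=False
  v=001: Γ:[p2=T, ¬p0=T] Δ:[p0=F, (¬p2 ∧ p2)=F] refutes=True  ← countermodel

Result: [0, 0, 1]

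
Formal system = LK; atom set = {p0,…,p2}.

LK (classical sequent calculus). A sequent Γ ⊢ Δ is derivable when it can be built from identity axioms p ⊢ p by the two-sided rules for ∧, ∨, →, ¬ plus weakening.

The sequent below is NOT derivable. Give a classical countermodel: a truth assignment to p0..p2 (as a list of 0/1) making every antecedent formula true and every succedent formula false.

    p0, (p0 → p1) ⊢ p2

Truth-table refutation:
  v=000: Γ:[p0=F, (p0 → p1)=T] Δ:[p2=F] refutes=False
  v=001: Γ:[p0=F, (p0 → p1)=T] Δ:[p2=T] refutes=False
  v=010: Γ:[p0=F, (p0 → p1)=T] Δ:[p2=F] refutes=False
  v=011: Γ:[p0=F, (p0 → p1)=T] Δ:[p2=T] refutes=False
  v=100: Γ:[p0=T, (p0 → p1)=F] Δ:[p2=F] refutes=False
  v=101: Γ:[p0=T, (p0 → p1)=F] Δ:[p2=T] refutes=False
  v=110: Γ:[p0=T, (p0 → p1)=T] Δ:[p2=F] refutes=True  ← countermodel

Result: [1, 1, 0]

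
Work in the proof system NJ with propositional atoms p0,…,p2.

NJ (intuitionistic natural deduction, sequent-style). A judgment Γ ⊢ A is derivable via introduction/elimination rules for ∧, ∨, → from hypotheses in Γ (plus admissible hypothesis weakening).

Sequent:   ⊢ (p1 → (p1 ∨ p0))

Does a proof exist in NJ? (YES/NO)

Derivation trace:
[→I]  ⊢ (p1 → (p1 ∨ p0))
  [∨I₁] p1 ⊢ (p1 ∨ p0)
    [Ax] p1 ⊢ p1

Result: YES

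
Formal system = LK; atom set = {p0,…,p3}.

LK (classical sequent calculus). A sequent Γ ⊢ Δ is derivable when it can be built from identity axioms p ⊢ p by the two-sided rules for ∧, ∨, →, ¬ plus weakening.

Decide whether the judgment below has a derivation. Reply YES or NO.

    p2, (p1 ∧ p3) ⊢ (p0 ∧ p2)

Search for a countermodel by truth-table:
  v=0000: Γ:[p2=F, (p1 ∧ p3)=F] Δ:[(p0 ∧ p2)=F] refutes=False
  v=0001: Γ:[p2=F, (p1 ∧ p3)=F] Δ:[(p0 ∧ p2)=F] refutes=False
  v=0010: Γ:[p2=T, (p1 ∧ p3)=F] Δ:[(p0 ∧ p2)=F] refutes=False
  v=0011: Γ:[p2=T, (p1 ∧ p3)=F] Δ:[(p0 ∧ p2)=F] refutes=False
  v=0100: Γ:[p2=F, (p1 ∧ p3)=F] Δ:[(p0 ∧ p2)=F] refutes=False
  v=0101: Γ:[p2=F, (p1 ∧ p3)=T] Δ:[(p0 ∧ p2)=F] refutes=False
  v=0110: Γ:[p2=T, (p1 ∧ p3)=F] Δ:[(p0 ∧ p2)=F] refutes=False
  v=0111: Γ:[p2=T, (p1 ∧ p3)=T] Δ:[(p0 ∧ p2)=F] refutes=True  ← countermodel

Result: NO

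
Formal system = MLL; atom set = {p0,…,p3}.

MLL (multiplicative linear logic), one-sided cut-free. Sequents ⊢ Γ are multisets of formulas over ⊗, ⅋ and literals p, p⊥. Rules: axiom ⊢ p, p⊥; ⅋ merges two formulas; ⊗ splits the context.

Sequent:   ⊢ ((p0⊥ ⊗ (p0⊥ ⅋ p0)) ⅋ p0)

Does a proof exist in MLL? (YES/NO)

Derivation trace:
[⅋]  ⊢ ((p0⊥ ⊗ (p0⊥ ⅋ p0)) ⅋ p0)
  [⊗]  ⊢ p0, (p0⊥ ⊗ (p0⊥ ⅋ p0))
    [Ax]  ⊢ p0, p0⊥
    [⅋]  ⊢ (p0⊥ ⅋ p0)
      [Ax]  ⊢ p0, p0⊥

Result: YES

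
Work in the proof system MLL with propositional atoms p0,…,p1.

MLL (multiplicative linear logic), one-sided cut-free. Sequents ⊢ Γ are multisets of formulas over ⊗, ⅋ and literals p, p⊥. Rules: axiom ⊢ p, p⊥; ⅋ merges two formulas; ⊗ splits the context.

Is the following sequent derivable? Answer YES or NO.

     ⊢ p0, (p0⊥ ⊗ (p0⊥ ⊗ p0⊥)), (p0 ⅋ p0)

Derivation trace:
[⅋]  ⊢ p0, (p0⊥ ⊗ (p0⊥ ⊗ p0⊥)), (p0 ⅋ p0)
  [⊗]  ⊢ p0, p0, p0, (p0⊥ ⊗ (p0⊥ ⊗ p0⊥))
    [Ax]  ⊢ p0, p0⊥
    [⊗]  ⊢ p0, p0, (p0⊥ ⊗ p0⊥)
      [Ax]  ⊢ p0, p0⊥
      [Ax]  ⊢ p0, p0⊥

Result: YES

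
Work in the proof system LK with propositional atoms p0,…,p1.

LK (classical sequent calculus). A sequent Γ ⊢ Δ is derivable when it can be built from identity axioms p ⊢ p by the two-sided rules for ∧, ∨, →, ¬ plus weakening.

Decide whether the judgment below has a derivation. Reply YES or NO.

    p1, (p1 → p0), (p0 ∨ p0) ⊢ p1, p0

Proof tree:
[∨L] p1, (p1 → p0), (p0 ∨ p0) ⊢ p1, p0
  [WL] p1, (p1 → p0), p0 ⊢ p0, p1
    [WR] p1, (p1 → p0) ⊢ p0, p1
      [→L] p1, (p1 → p0) ⊢ p0
        [Ax] p1 ⊢ p1
        [Ax] p0 ⊢ p0
  [WL] p1, (p1 → p0), p0 ⊢ p0, p1
    [WR] p1, (p1 → p0) ⊢ p0, p1
      [→L] p1, (p1 → p0) ⊢ p0
        [Ax] p1 ⊢ p1
        [Ax] p0 ⊢ p0

Result: YES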